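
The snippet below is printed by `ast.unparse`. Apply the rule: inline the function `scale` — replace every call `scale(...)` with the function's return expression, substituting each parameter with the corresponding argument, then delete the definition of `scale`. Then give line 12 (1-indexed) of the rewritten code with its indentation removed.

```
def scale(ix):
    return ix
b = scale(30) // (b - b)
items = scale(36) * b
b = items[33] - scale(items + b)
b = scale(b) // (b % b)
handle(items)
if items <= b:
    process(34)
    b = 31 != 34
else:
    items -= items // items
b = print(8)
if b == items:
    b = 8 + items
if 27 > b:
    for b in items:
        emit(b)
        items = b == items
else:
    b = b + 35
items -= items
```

if b == items:

Transformed code:
b = 30 // (b - b)
items = 36 * b
b = items[33] - (items + b)
b = b // (b % b)
handle(items)
if items <= b:
    process(34)
    b = 31 != 34
else:
    items -= items // items
b = print(8)
if b == items:
    b = 8 + items
if 27 > b:
    for b in items:
        emit(b)
        items = b == items
else:
    b = b + 35
items -= items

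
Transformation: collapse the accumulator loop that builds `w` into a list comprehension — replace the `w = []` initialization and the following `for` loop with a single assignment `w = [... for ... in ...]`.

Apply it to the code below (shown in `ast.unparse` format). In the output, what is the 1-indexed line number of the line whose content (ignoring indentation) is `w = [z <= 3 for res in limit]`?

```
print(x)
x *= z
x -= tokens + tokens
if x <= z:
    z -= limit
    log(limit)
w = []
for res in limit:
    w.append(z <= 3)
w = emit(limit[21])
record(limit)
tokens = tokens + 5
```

7

Transformed code:
print(x)
x *= z
x -= tokens + tokens
if x <= z:
    z -= limit
    log(limit)
w = [z <= 3 for res in limit]
w = emit(limit[21])
record(limit)
tokens = tokens + 5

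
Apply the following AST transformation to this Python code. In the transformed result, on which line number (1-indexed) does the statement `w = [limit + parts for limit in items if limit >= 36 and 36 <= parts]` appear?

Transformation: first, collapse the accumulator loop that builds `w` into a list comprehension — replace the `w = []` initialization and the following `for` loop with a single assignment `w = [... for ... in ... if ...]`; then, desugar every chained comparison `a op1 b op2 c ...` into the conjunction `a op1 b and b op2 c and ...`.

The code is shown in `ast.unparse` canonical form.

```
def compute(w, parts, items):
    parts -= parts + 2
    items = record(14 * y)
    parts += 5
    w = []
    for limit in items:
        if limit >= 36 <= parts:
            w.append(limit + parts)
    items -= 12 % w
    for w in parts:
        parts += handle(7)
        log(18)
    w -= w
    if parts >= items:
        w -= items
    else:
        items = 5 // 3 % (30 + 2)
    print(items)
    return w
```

Transformed code:
def compute(w, parts, items):
    parts -= parts + 2
    items = record(14 * y)
    parts += 5
    w = [limit + parts for limit in items if limit >= 36 and 36 <= parts]
    items -= 12 % w
    for w in parts:
        parts += handle(7)
        log(18)
    w -= w
    if parts >= items:
        w -= items
    else:
        items = 5 // 3 % (30 + 2)
    print(items)
    return w

5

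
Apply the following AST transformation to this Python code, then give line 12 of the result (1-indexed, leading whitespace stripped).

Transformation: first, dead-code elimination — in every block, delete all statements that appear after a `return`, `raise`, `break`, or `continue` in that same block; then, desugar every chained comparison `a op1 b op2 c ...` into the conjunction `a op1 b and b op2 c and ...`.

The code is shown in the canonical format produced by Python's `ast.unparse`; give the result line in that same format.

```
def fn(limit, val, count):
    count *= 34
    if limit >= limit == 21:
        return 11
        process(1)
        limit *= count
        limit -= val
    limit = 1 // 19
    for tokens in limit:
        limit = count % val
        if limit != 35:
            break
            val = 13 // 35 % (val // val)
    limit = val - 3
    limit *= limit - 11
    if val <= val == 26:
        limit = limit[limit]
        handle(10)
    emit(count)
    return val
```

if val <= val and val == 26:

Transformed code:
def fn(limit, val, count):
    count *= 34
    if limit >= limit and limit == 21:
        return 11
    limit = 1 // 19
    for tokens in limit:
        limit = count % val
        if limit != 35:
            break
    limit = val - 3
    limit *= limit - 11
    if val <= val and val == 26:
        limit = limit[limit]
        handle(10)
    emit(count)
    return val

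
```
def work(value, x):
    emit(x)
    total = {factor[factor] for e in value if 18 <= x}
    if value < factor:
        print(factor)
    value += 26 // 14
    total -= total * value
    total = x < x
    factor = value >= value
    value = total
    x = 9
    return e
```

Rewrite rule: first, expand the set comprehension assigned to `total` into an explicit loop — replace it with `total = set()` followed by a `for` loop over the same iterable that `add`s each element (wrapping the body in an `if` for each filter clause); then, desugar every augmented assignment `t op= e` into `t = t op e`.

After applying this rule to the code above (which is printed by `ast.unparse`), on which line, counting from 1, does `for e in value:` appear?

Transformed code:
def work(value, x):
    emit(x)
    total = set()
    for e in value:
        if 18 <= x:
            total.add(factor[factor])
    if value < factor:
        print(factor)
    value = value + 26 // 14
    total = total - total * value
    total = x < x
    factor = value >= value
    value = total
    x = 9
    return e

4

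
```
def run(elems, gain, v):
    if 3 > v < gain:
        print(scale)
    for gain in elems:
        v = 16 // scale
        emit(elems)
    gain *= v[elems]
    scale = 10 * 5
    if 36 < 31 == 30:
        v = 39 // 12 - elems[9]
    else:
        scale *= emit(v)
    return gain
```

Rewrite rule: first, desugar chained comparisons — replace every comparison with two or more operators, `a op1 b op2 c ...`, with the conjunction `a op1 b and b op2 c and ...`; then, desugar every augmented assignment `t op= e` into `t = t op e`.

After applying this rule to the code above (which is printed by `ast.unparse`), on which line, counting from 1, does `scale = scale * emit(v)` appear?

Transformed code:
def run(elems, gain, v):
    if 3 > v and v < gain:
        print(scale)
    for gain in elems:
        v = 16 // scale
        emit(elems)
    gain = gain * v[elems]
    scale = 10 * 5
    if 36 < 31 and 31 == 30:
        v = 39 // 12 - elems[9]
    else:
        scale = scale * emit(v)
    return gain

12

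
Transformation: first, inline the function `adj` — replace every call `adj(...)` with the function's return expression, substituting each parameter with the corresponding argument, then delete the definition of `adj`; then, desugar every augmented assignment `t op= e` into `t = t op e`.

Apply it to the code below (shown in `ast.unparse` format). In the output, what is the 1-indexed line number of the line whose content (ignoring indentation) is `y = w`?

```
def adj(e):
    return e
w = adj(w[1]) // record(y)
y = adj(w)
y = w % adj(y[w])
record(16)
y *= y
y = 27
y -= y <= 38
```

Transformed code:
w = w[1] // record(y)
y = w
y = w % y[w]
record(16)
y = y * y
y = 27
y = y - (y <= 38)

2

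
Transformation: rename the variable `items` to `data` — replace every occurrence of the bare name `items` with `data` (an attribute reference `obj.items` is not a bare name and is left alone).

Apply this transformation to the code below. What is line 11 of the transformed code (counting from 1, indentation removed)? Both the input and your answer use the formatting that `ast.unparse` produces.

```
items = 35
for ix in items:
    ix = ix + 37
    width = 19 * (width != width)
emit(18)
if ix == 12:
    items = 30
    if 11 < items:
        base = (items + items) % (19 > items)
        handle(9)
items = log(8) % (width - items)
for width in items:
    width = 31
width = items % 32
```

data = log(8) % (width - data)

Transformed code:
data = 35
for ix in data:
    ix = ix + 37
    width = 19 * (width != width)
emit(18)
if ix == 12:
    data = 30
    if 11 < data:
        base = (data + data) % (19 > data)
        handle(9)
data = log(8) % (width - data)
for width in data:
    width = 31
width = data % 32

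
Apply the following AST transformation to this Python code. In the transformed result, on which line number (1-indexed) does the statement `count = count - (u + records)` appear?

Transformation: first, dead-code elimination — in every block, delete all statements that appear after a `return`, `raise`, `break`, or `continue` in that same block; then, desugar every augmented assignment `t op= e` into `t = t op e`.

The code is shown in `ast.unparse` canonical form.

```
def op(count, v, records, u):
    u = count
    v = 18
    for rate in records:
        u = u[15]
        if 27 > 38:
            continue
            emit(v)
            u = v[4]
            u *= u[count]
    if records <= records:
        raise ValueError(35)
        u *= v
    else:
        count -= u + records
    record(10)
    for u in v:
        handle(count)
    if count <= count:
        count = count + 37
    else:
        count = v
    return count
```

11

Transformed code:
def op(count, v, records, u):
    u = count
    v = 18
    for rate in records:
        u = u[15]
        if 27 > 38:
            continue
    if records <= records:
        raise ValueError(35)
    else:
        count = count - (u + records)
    record(10)
    for u in v:
        handle(count)
    if count <= count:
        count = count + 37
    else:
        count = v
    return count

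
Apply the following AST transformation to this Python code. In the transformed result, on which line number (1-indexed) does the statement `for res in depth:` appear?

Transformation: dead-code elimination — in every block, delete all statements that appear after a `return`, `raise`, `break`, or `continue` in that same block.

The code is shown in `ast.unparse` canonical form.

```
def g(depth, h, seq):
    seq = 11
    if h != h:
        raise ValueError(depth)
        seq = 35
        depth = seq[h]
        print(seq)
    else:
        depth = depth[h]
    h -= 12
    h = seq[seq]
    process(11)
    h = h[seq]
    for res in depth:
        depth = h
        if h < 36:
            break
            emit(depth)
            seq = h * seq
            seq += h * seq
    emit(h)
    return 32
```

Transformed code:
def g(depth, h, seq):
    seq = 11
    if h != h:
        raise ValueError(depth)
    else:
        depth = depth[h]
    h -= 12
    h = seq[seq]
    process(11)
    h = h[seq]
    for res in depth:
        depth = h
        if h < 36:
            break
    emit(h)
    return 32

11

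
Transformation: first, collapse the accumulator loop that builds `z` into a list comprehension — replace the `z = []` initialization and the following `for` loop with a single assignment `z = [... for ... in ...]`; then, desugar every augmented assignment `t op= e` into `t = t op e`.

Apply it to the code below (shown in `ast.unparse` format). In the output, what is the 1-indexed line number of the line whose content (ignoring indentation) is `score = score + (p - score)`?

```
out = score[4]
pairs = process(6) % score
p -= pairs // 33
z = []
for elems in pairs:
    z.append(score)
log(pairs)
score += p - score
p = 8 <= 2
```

6

Transformed code:
out = score[4]
pairs = process(6) % score
p = p - pairs // 33
z = [score for elems in pairs]
log(pairs)
score = score + (p - score)
p = 8 <= 2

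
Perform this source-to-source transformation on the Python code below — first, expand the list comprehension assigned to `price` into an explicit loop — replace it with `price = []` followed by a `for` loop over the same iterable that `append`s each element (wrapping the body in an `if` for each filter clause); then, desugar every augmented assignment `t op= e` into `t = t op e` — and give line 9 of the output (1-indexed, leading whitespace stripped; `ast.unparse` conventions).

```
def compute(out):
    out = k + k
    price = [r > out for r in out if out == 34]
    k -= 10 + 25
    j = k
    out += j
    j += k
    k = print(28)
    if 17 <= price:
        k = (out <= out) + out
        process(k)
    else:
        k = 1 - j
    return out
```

Transformed code:
def compute(out):
    out = k + k
    price = []
    for r in out:
        if out == 34:
            price.append(r > out)
    k = k - (10 + 25)
    j = k
    out = out + j
    j = j + k
    k = print(28)
    if 17 <= price:
        k = (out <= out) + out
        process(k)
    else:
        k = 1 - j
    return out

out = out + j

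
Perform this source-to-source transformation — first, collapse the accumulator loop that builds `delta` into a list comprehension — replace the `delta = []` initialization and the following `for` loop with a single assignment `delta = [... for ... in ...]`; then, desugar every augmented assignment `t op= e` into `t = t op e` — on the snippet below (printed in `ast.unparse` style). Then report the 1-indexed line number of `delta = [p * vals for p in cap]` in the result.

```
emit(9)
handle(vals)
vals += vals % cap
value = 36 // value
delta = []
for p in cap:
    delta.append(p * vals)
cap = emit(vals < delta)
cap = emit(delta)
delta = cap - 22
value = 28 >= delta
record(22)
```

Transformed code:
emit(9)
handle(vals)
vals = vals + vals % cap
value = 36 // value
delta = [p * vals for p in cap]
cap = emit(vals < delta)
cap = emit(delta)
delta = cap - 22
value = 28 >= delta
record(22)

5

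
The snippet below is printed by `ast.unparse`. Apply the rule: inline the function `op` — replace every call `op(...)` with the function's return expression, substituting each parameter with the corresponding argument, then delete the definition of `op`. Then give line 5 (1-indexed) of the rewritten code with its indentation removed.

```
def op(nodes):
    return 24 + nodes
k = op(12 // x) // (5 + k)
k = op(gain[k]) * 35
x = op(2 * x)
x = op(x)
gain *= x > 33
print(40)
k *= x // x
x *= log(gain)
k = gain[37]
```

Transformed code:
k = (24 + 12 // x) // (5 + k)
k = (24 + gain[k]) * 35
x = 24 + 2 * x
x = 24 + x
gain *= x > 33
print(40)
k *= x // x
x *= log(gain)
k = gain[37]

gain *= x > 33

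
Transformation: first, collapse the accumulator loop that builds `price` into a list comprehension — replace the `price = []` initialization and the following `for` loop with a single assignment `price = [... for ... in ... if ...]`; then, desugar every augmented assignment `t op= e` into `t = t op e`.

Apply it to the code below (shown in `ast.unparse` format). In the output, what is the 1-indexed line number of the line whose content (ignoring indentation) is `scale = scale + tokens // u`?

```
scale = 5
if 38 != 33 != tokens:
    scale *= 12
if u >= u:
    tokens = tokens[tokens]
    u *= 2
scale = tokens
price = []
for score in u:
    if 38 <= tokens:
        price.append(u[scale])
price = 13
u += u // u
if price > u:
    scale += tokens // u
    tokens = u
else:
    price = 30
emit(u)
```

Transformed code:
scale = 5
if 38 != 33 != tokens:
    scale = scale * 12
if u >= u:
    tokens = tokens[tokens]
    u = u * 2
scale = tokens
price = [u[scale] for score in u if 38 <= tokens]
price = 13
u = u + u // u
if price > u:
    scale = scale + tokens // u
    tokens = u
else:
    price = 30
emit(u)

12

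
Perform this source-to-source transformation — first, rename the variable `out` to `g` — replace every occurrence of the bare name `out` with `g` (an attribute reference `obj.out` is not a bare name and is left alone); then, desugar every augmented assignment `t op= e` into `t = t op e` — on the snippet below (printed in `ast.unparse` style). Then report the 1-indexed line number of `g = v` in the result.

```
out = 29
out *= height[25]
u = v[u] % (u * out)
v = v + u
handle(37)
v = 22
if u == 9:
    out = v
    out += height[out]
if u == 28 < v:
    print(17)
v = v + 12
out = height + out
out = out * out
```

8

Transformed code:
g = 29
g = g * height[25]
u = v[u] % (u * g)
v = v + u
handle(37)
v = 22
if u == 9:
    g = v
    g = g + height[g]
if u == 28 < v:
    print(17)
v = v + 12
g = height + g
g = g * g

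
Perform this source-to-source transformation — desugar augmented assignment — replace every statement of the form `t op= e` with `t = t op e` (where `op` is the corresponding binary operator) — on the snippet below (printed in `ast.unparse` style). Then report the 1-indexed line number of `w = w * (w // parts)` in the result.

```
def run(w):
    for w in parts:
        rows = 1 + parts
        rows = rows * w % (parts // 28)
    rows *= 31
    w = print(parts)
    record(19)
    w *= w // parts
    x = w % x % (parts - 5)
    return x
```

Transformed code:
def run(w):
    for w in parts:
        rows = 1 + parts
        rows = rows * w % (parts // 28)
    rows = rows * 31
    w = print(parts)
    record(19)
    w = w * (w // parts)
    x = w % x % (parts - 5)
    return x

8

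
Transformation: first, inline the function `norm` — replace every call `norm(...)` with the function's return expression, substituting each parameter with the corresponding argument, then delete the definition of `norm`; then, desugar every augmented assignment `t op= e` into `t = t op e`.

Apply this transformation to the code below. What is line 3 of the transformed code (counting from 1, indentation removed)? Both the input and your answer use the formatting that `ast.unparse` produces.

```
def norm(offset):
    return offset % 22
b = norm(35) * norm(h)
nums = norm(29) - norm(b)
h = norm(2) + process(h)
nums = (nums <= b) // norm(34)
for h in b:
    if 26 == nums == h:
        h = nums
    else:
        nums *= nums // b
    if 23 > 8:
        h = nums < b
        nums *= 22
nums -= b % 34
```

Transformed code:
b = 35 % 22 * (h % 22)
nums = 29 % 22 - b % 22
h = 2 % 22 + process(h)
nums = (nums <= b) // (34 % 22)
for h in b:
    if 26 == nums == h:
        h = nums
    else:
        nums = nums * (nums // b)
    if 23 > 8:
        h = nums < b
        nums = nums * 22
nums = nums - b % 34

h = 2 % 22 + process(h)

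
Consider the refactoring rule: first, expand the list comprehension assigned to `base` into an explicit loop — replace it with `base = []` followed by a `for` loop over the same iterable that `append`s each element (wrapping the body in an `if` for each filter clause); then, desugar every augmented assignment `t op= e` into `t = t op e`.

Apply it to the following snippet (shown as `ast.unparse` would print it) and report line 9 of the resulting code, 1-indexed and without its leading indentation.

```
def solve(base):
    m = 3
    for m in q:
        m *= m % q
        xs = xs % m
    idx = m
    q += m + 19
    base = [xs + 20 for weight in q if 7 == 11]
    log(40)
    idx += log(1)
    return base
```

Transformed code:
def solve(base):
    m = 3
    for m in q:
        m = m * (m % q)
        xs = xs % m
    idx = m
    q = q + (m + 19)
    base = []
    for weight in q:
        if 7 == 11:
            base.append(xs + 20)
    log(40)
    idx = idx + log(1)
    return base

for weight in q:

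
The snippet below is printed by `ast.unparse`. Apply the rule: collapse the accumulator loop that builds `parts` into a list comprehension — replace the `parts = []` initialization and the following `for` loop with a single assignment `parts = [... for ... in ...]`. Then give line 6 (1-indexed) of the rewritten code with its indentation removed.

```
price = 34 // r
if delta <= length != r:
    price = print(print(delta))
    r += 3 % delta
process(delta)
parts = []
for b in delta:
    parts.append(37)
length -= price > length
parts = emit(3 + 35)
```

parts = [37 for b in delta]

Transformed code:
price = 34 // r
if delta <= length != r:
    price = print(print(delta))
    r += 3 % delta
process(delta)
parts = [37 for b in delta]
length -= price > length
parts = emit(3 + 35)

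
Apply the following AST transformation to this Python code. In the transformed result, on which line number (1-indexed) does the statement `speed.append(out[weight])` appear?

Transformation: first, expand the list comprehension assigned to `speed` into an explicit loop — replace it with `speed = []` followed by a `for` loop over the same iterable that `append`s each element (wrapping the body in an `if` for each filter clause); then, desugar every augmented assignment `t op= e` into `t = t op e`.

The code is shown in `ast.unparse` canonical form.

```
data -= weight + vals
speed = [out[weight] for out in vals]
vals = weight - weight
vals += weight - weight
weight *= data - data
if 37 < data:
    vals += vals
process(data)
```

Transformed code:
data = data - (weight + vals)
speed = []
for out in vals:
    speed.append(out[weight])
vals = weight - weight
vals = vals + (weight - weight)
weight = weight * (data - data)
if 37 < data:
    vals = vals + vals
process(data)

4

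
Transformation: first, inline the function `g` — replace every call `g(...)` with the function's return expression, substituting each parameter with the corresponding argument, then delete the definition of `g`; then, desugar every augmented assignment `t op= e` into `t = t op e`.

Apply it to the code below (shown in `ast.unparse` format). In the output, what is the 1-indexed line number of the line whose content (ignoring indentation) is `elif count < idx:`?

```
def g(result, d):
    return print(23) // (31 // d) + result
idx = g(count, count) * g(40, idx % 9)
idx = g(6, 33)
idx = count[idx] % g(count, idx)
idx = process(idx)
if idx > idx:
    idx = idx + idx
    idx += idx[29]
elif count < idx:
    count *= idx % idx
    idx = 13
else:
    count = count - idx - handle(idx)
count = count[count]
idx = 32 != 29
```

8

Transformed code:
idx = (print(23) // (31 // count) + count) * (print(23) // (31 // (idx % 9)) + 40)
idx = print(23) // (31 // 33) + 6
idx = count[idx] % (print(23) // (31 // idx) + count)
idx = process(idx)
if idx > idx:
    idx = idx + idx
    idx = idx + idx[29]
elif count < idx:
    count = count * (idx % idx)
    idx = 13
else:
    count = count - idx - handle(idx)
count = count[count]
idx = 32 != 29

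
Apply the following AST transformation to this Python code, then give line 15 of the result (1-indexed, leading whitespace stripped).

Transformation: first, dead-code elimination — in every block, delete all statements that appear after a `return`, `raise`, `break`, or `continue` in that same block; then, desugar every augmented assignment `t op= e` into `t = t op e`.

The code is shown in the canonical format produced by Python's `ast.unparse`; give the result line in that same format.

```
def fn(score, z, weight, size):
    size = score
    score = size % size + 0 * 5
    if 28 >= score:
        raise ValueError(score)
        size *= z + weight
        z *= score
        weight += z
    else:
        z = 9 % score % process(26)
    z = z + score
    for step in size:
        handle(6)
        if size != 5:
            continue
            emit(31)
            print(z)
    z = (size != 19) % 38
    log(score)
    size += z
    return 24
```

size = size + z

Transformed code:
def fn(score, z, weight, size):
    size = score
    score = size % size + 0 * 5
    if 28 >= score:
        raise ValueError(score)
    else:
        z = 9 % score % process(26)
    z = z + score
    for step in size:
        handle(6)
        if size != 5:
            continue
    z = (size != 19) % 38
    log(score)
    size = size + z
    return 24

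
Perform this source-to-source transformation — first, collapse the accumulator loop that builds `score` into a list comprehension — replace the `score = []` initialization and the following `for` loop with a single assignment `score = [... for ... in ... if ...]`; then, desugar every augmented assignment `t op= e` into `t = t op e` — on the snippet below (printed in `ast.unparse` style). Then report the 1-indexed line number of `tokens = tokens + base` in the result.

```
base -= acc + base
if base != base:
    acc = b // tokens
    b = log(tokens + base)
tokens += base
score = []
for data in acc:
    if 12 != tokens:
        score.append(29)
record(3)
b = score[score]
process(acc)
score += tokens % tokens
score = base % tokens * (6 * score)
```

5

Transformed code:
base = base - (acc + base)
if base != base:
    acc = b // tokens
    b = log(tokens + base)
tokens = tokens + base
score = [29 for data in acc if 12 != tokens]
record(3)
b = score[score]
process(acc)
score = score + tokens % tokens
score = base % tokens * (6 * score)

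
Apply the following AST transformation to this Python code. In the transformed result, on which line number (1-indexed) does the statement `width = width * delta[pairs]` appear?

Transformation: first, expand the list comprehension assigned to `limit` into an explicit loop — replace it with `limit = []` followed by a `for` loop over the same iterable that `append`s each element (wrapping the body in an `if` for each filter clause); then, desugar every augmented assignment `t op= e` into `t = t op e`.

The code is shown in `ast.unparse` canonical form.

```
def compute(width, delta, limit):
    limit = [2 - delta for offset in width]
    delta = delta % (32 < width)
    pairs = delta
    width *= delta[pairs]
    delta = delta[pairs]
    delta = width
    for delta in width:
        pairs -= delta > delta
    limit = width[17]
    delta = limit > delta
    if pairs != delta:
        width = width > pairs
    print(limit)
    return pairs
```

7

Transformed code:
def compute(width, delta, limit):
    limit = []
    for offset in width:
        limit.append(2 - delta)
    delta = delta % (32 < width)
    pairs = delta
    width = width * delta[pairs]
    delta = delta[pairs]
    delta = width
    for delta in width:
        pairs = pairs - (delta > delta)
    limit = width[17]
    delta = limit > delta
    if pairs != delta:
        width = width > pairs
    print(limit)
    return pairs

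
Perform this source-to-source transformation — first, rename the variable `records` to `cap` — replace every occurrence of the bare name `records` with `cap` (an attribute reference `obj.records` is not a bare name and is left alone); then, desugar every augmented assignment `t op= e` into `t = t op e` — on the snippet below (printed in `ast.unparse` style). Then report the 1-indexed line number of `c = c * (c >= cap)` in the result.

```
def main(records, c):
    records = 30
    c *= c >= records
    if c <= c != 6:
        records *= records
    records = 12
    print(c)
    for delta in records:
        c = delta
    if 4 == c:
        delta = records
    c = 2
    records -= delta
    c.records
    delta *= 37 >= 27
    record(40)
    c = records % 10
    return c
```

3

Transformed code:
def main(cap, c):
    cap = 30
    c = c * (c >= cap)
    if c <= c != 6:
        cap = cap * cap
    cap = 12
    print(c)
    for delta in cap:
        c = delta
    if 4 == c:
        delta = cap
    c = 2
    cap = cap - delta
    c.records
    delta = delta * (37 >= 27)
    record(40)
    c = cap % 10
    return c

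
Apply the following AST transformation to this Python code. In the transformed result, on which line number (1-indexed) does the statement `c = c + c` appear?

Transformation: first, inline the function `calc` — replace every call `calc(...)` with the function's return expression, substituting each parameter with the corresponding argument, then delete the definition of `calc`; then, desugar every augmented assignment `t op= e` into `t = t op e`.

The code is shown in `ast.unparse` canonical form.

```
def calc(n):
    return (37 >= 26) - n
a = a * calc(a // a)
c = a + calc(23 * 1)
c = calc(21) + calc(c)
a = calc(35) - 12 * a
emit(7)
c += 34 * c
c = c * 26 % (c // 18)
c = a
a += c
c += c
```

Transformed code:
a = a * ((37 >= 26) - a // a)
c = a + ((37 >= 26) - 23 * 1)
c = (37 >= 26) - 21 + ((37 >= 26) - c)
a = (37 >= 26) - 35 - 12 * a
emit(7)
c = c + 34 * c
c = c * 26 % (c // 18)
c = a
a = a + c
c = c + c

10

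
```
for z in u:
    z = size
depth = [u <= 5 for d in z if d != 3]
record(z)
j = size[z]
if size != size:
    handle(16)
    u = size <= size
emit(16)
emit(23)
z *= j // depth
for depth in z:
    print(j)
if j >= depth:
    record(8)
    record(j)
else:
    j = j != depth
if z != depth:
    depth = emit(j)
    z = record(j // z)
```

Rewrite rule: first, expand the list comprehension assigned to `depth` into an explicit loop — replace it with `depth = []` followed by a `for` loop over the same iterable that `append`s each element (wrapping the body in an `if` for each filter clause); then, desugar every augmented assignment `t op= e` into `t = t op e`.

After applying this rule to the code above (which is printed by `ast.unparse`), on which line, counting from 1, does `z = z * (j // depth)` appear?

14

Transformed code:
for z in u:
    z = size
depth = []
for d in z:
    if d != 3:
        depth.append(u <= 5)
record(z)
j = size[z]
if size != size:
    handle(16)
    u = size <= size
emit(16)
emit(23)
z = z * (j // depth)
for depth in z:
    print(j)
if j >= depth:
    record(8)
    record(j)
else:
    j = j != depth
if z != depth:
    depth = emit(j)
    z = record(j // z)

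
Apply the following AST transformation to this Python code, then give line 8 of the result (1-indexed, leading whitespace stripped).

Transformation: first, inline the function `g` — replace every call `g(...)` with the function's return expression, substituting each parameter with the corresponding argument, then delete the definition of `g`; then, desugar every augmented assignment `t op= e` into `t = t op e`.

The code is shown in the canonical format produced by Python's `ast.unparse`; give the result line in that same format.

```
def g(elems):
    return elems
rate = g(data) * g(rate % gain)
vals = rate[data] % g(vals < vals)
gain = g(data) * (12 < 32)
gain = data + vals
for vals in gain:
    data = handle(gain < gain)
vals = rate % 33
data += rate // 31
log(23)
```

data = data + rate // 31

Transformed code:
rate = data * (rate % gain)
vals = rate[data] % (vals < vals)
gain = data * (12 < 32)
gain = data + vals
for vals in gain:
    data = handle(gain < gain)
vals = rate % 33
data = data + rate // 31
log(23)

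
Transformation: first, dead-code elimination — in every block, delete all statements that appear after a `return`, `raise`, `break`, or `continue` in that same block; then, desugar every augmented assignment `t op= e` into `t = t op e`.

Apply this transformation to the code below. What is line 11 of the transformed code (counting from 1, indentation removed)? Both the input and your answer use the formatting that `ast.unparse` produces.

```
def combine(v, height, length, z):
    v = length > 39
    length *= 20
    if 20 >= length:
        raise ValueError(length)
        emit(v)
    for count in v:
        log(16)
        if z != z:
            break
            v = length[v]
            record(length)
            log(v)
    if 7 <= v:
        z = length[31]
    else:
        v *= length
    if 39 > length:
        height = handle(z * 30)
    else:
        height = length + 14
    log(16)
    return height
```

z = length[31]

Transformed code:
def combine(v, height, length, z):
    v = length > 39
    length = length * 20
    if 20 >= length:
        raise ValueError(length)
    for count in v:
        log(16)
        if z != z:
            break
    if 7 <= v:
        z = length[31]
    else:
        v = v * length
    if 39 > length:
        height = handle(z * 30)
    else:
        height = length + 14
    log(16)
    return height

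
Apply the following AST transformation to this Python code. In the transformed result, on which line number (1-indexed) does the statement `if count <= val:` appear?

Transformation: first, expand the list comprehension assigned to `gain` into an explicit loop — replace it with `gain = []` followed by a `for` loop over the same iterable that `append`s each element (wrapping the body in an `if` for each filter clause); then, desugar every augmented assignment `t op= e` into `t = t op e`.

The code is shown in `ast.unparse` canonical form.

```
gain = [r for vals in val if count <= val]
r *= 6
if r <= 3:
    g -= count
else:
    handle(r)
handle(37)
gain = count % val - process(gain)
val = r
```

3

Transformed code:
gain = []
for vals in val:
    if count <= val:
        gain.append(r)
r = r * 6
if r <= 3:
    g = g - count
else:
    handle(r)
handle(37)
gain = count % val - process(gain)
val = r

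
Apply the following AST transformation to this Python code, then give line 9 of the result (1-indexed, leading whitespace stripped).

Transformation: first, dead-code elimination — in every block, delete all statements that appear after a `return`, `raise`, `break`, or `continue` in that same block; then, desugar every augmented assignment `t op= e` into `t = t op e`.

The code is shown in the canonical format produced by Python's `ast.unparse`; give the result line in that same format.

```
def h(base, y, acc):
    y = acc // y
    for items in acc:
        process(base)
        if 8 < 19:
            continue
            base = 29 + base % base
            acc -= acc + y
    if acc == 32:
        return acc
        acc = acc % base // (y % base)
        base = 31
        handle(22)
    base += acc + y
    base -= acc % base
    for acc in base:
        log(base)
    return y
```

Transformed code:
def h(base, y, acc):
    y = acc // y
    for items in acc:
        process(base)
        if 8 < 19:
            continue
    if acc == 32:
        return acc
    base = base + (acc + y)
    base = base - acc % base
    for acc in base:
        log(base)
    return y

base = base + (acc + y)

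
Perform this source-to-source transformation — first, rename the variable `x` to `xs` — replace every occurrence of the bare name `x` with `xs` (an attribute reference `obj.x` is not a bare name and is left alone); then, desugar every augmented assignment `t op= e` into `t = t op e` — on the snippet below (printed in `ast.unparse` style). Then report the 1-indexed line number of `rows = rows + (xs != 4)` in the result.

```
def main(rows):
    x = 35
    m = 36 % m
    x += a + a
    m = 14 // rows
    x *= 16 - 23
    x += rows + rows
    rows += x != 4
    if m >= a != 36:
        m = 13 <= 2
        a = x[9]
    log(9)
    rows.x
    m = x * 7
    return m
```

8

Transformed code:
def main(rows):
    xs = 35
    m = 36 % m
    xs = xs + (a + a)
    m = 14 // rows
    xs = xs * (16 - 23)
    xs = xs + (rows + rows)
    rows = rows + (xs != 4)
    if m >= a != 36:
        m = 13 <= 2
        a = xs[9]
    log(9)
    rows.x
    m = xs * 7
    return m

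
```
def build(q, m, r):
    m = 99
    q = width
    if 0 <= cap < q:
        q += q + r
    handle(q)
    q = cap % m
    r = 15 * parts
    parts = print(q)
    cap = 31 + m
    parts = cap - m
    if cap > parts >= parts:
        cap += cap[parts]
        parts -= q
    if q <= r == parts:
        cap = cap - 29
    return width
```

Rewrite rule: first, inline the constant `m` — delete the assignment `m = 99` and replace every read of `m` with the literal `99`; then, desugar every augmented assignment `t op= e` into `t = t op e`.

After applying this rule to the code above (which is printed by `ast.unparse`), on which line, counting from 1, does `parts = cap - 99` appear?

10

Transformed code:
def build(q, m, r):
    q = width
    if 0 <= cap < q:
        q = q + (q + r)
    handle(q)
    q = cap % 99
    r = 15 * parts
    parts = print(q)
    cap = 31 + 99
    parts = cap - 99
    if cap > parts >= parts:
        cap = cap + cap[parts]
        parts = parts - q
    if q <= r == parts:
        cap = cap - 29
    return width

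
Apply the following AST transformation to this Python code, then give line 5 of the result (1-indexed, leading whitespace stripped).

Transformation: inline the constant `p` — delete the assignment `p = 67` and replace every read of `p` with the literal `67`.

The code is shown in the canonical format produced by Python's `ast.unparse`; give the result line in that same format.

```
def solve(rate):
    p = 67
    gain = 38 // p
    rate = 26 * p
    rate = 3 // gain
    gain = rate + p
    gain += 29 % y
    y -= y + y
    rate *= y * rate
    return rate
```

Transformed code:
def solve(rate):
    gain = 38 // 67
    rate = 26 * 67
    rate = 3 // gain
    gain = rate + 67
    gain += 29 % y
    y -= y + y
    rate *= y * rate
    return rate

gain = rate + 67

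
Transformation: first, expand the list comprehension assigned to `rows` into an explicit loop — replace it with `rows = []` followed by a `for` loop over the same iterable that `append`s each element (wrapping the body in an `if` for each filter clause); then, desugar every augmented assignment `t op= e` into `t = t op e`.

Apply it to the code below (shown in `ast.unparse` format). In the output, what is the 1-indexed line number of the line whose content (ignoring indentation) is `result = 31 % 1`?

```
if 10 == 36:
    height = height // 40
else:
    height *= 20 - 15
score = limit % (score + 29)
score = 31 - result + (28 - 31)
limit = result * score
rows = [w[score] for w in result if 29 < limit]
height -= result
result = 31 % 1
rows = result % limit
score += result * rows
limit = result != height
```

Transformed code:
if 10 == 36:
    height = height // 40
else:
    height = height * (20 - 15)
score = limit % (score + 29)
score = 31 - result + (28 - 31)
limit = result * score
rows = []
for w in result:
    if 29 < limit:
        rows.append(w[score])
height = height - result
result = 31 % 1
rows = result % limit
score = score + result * rows
limit = result != height

13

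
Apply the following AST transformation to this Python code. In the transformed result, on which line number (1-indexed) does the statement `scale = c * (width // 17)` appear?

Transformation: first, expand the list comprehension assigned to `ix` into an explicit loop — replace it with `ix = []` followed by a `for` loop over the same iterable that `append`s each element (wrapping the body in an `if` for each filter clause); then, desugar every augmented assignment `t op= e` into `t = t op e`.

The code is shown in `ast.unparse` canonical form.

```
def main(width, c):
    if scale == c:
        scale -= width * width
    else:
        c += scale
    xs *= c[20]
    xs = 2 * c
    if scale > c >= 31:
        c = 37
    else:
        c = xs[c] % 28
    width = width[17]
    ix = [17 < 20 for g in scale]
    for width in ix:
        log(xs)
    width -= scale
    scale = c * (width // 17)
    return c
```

19

Transformed code:
def main(width, c):
    if scale == c:
        scale = scale - width * width
    else:
        c = c + scale
    xs = xs * c[20]
    xs = 2 * c
    if scale > c >= 31:
        c = 37
    else:
        c = xs[c] % 28
    width = width[17]
    ix = []
    for g in scale:
        ix.append(17 < 20)
    for width in ix:
        log(xs)
    width = width - scale
    scale = c * (width // 17)
    return c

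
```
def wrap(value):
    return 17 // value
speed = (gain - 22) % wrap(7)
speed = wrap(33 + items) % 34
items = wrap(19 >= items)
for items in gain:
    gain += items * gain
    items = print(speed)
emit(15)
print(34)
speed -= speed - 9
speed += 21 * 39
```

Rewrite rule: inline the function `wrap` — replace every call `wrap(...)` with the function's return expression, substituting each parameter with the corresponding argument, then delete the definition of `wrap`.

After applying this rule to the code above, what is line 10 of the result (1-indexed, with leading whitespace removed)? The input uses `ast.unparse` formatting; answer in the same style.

Transformed code:
speed = (gain - 22) % (17 // 7)
speed = 17 // (33 + items) % 34
items = 17 // (19 >= items)
for items in gain:
    gain += items * gain
    items = print(speed)
emit(15)
print(34)
speed -= speed - 9
speed += 21 * 39

speed += 21 * 39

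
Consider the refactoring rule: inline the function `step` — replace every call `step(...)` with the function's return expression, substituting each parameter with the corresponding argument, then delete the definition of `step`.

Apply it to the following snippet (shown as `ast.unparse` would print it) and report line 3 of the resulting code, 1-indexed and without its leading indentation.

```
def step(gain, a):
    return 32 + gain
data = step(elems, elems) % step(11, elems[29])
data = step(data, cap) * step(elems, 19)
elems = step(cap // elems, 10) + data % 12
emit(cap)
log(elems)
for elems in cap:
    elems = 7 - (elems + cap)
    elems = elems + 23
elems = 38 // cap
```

Transformed code:
data = (32 + elems) % (32 + 11)
data = (32 + data) * (32 + elems)
elems = 32 + cap // elems + data % 12
emit(cap)
log(elems)
for elems in cap:
    elems = 7 - (elems + cap)
    elems = elems + 23
elems = 38 // cap

elems = 32 + cap // elems + data % 12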